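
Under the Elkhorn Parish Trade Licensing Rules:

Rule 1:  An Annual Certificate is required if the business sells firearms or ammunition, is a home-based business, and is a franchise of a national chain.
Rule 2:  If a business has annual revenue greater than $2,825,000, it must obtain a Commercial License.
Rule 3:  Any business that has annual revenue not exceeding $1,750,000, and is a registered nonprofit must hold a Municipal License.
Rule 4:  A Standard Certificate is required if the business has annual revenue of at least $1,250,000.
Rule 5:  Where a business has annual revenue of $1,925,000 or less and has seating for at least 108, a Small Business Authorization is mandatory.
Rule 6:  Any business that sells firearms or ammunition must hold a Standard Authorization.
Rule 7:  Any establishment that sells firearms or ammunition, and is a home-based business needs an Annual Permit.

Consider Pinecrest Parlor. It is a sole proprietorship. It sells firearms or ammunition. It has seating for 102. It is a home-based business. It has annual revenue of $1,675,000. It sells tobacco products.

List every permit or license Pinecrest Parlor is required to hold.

Annual Permit, Standard Authorization, Standard Certificate

Rule 1: sells firearms or ammunition; is a home-based business; is a sole proprietorship (not: is a franchise of a national chain) → Annual Certificate not required.
Rule 2: revenue $1,675,000 ≤ $2,825,000 → Commercial License not required.
Rule 3: revenue $1,675,000 ≤ $1,750,000; is a sole proprietorship (not: is a registered nonprofit) → Municipal License not required.
Rule 4: revenue $1,675,000 ≥ $1,250,000 → Standard Certificate required.
Rule 5: revenue $1,675,000 ≤ $1,925,000; seating 102 < 108 → Small Business Authorization not required.
Rule 6: sells firearms or ammunition → Standard Authorization required.
Rule 7: sells firearms or ammunition; is a home-based business → Annual Permit required.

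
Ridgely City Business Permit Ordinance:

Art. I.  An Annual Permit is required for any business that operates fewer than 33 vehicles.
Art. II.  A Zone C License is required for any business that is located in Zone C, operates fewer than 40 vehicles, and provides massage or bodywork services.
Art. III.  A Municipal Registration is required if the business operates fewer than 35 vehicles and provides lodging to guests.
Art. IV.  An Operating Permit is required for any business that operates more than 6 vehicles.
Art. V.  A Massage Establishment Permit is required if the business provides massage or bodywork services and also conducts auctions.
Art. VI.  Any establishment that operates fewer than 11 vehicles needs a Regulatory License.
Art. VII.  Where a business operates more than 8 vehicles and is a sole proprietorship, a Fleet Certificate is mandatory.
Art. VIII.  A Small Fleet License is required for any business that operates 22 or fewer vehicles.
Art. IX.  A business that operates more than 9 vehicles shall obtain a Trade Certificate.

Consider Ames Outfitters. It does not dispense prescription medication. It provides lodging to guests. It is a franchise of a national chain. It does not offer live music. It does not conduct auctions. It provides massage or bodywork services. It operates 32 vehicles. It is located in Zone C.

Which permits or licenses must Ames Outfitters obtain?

Annual Permit, Municipal Registration, Operating Permit, Trade Certificate, Zone C License

Art. I. vehicles 32 < 33 → Annual Permit required.
Art. II. is located in Zone C; vehicles 32 < 40; provides massage or bodywork services → Zone C License required.
Art. III. vehicles 32 < 35; provides lodging to guests → Municipal Registration required.
Art. IV. vehicles 32 > 6 → Operating Permit required.
Art. V. provides massage or bodywork services; does not conduct auctions → Massage Establishment Permit not required.
Art. VI. vehicles 32 ≥ 11 → Regulatory License not required.
Art. VII. vehicles 32 > 8; is a franchise of a national chain (not: is a sole proprietorship) → Fleet Certificate not required.
Art. VIII. vehicles 32 > 22 → Small Fleet License not required.
Art. IX. vehicles 32 > 9 → Trade Certificate required.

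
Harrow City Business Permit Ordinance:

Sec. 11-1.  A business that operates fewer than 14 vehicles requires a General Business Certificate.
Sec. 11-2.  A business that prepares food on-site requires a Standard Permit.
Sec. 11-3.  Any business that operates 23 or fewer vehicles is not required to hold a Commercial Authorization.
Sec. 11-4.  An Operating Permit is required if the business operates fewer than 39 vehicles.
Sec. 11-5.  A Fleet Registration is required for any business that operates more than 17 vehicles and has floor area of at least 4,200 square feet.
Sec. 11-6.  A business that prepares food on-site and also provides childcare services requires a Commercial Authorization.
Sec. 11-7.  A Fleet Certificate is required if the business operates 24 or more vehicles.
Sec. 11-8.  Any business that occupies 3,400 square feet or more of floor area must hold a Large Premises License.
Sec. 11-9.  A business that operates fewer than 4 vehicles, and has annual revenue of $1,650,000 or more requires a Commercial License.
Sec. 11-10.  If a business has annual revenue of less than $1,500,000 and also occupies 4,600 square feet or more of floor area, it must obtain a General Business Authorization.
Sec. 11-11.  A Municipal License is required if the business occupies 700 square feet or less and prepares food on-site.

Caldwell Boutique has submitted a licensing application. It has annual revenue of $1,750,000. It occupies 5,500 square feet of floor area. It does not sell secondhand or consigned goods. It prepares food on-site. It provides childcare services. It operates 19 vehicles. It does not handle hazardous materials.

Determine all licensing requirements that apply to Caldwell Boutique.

Sec. 11-1. vehicles 19 ≥ 14 → General Business Certificate not required.
Sec. 11-2. prepares food on-site → Standard Permit required.
Sec. 11-3. vehicles 19 ≤ 23 → exempt from Commercial Authorization.
Sec. 11-4. vehicles 19 < 39 → Operating Permit required.
Sec. 11-5. vehicles 19 > 17; floor area 5,500 square feet ≥ 4,200 square feet → Fleet Registration required.
Sec. 11-6. prepares food on-site; provides childcare services → Commercial Authorization required.
Sec. 11-7. vehicles 19 < 24 → Fleet Certificate not required.
Sec. 11-8. floor area 5,500 square feet ≥ 3,400 square feet → Large Premises License required.
Sec. 11-9. vehicles 19 ≥ 4; revenue $1,750,000 ≥ $1,650,000 → Commercial License not required.
Sec. 11-10. revenue $1,750,000 ≥ $1,500,000; floor area 5,500 square feet ≥ 4,600 square feet → General Business Authorization not required.
Sec. 11-11. floor area 5,500 square feet > 700 square feet; prepares food on-site → Municipal License not required.

Fleet Registration, Large Premises License, Operating Permit, Standard Permit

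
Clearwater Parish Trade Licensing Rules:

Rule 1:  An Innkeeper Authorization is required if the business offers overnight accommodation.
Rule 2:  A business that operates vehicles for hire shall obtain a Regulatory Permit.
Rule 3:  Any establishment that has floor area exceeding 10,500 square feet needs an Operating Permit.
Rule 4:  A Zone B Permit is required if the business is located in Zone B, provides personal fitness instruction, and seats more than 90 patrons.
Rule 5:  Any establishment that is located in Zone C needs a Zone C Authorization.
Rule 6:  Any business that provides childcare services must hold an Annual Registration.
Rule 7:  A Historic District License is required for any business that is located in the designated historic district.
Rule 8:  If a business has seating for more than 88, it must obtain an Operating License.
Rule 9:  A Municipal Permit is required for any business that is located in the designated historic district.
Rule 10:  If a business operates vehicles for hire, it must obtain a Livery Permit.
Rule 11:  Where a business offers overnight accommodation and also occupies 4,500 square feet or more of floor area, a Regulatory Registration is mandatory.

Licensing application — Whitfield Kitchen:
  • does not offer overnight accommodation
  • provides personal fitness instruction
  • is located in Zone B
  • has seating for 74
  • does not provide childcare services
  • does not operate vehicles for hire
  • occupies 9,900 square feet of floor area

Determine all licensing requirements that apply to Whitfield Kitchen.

Rule 1: does not offer overnight accommodation → Innkeeper Authorization not required.
Rule 2: does not operate vehicles for hire → Regulatory Permit not required.
Rule 3: floor area 9,900 square feet ≤ 10,500 square feet → Operating Permit not required.
Rule 4: is located in Zone B; provides personal fitness instruction; seating 74 ≤ 90 → Zone B Permit not required.
Rule 5: is located in Zone B (not: is located in Zone C) → Zone C Authorization not required.
Rule 6: does not provide childcare services → Annual Registration not required.
Rule 7: is located in Zone B (not: is located in the designated historic district) → Historic District License not required.
Rule 8: seating 74 ≤ 88 → Operating License not required.
Rule 9: is located in Zone B (not: is located in the designated historic district) → Municipal Permit not required.
Rule 10: does not operate vehicles for hire → Livery Permit not required.
Rule 11: does not offer overnight accommodation; floor area 9,900 square feet ≥ 4,500 square feet → Regulatory Registration not required.

None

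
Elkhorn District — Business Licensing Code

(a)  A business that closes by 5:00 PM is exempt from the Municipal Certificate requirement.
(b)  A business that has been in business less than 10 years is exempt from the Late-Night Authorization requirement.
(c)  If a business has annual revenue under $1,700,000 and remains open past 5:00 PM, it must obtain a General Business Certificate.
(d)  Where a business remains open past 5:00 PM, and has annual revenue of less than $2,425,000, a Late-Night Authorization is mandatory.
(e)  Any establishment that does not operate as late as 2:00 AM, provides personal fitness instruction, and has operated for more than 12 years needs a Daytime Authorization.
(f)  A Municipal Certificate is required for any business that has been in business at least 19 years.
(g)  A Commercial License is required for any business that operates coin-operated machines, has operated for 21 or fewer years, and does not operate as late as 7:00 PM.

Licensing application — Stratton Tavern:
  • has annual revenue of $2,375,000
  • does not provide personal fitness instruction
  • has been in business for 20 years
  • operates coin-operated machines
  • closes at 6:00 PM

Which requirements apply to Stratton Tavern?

(a) closes 6:00 PM, after 5:00 PM → Municipal Certificate exemption does not apply.
(b) years in business 20 ≥ 10 → Late-Night Authorization exemption does not apply.
(c) revenue $2,375,000 ≥ $1,700,000; closes 6:00 PM, after 5:00 PM → General Business Certificate not required.
(d) closes 6:00 PM, after 5:00 PM; revenue $2,375,000 < $2,425,000 → Late-Night Authorization required.
(e) closes 6:00 PM, at/before 2:00 AM; does not provide personal fitness instruction; years in business 20 > 12 → Daytime Authorization not required.
(f) years in business 20 ≥ 19 → Municipal Certificate required.
(g) operates coin-operated machines; years in business 20 ≤ 21; closes 6:00 PM, at/before 7:00 PM → Commercial License required.

Commercial License, Late-Night Authorization, Municipal Certificate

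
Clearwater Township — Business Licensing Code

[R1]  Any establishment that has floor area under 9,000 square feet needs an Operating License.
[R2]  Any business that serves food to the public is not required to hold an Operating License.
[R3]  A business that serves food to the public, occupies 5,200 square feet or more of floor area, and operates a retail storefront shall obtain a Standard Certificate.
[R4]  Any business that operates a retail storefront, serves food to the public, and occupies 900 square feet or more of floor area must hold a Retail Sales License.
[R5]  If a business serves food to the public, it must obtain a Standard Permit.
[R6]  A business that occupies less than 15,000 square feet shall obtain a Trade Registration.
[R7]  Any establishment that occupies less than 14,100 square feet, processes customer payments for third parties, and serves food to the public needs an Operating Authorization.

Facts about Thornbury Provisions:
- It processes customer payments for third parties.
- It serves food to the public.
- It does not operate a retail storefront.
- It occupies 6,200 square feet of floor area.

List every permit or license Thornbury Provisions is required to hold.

Operating Authorization, Standard Permit, Trade Registration

[R1] floor area 6,200 square feet < 9,000 square feet → Operating License required.
[R2] serves food to the public → exempt from Operating License.
[R3] serves food to the public; floor area 6,200 square feet ≥ 5,200 square feet; does not operate a retail storefront → Standard Certificate not required.
[R4] does not operate a retail storefront; serves food to the public; floor area 6,200 square feet ≥ 900 square feet → Retail Sales License not required.
[R5] serves food to the public → Standard Permit required.
[R6] floor area 6,200 square feet < 15,000 square feet → Trade Registration required.
[R7] floor area 6,200 square feet < 14,100 square feet; processes customer payments for third parties; serves food to the public → Operating Authorization required.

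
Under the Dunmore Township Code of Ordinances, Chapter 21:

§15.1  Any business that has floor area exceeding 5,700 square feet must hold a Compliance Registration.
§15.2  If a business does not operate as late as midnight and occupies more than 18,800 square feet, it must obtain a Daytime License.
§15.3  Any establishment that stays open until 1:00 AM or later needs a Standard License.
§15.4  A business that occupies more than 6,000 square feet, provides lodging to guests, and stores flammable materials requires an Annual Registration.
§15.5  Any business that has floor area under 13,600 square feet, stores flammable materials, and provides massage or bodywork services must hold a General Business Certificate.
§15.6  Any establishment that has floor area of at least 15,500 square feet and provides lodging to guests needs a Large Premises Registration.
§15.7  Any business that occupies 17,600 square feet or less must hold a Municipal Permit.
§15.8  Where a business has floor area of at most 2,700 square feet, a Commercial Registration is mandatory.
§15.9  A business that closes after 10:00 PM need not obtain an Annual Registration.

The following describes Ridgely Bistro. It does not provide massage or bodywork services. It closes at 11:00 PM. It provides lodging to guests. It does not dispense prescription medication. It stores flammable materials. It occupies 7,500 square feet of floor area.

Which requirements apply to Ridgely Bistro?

Compliance Registration, Municipal Permit

§15.1 floor area 7,500 square feet > 5,700 square feet → Compliance Registration required.
§15.2 closes 11:00 PM, at/before midnight; floor area 7,500 square feet ≤ 18,800 square feet → Daytime License not required.
§15.3 closes 11:00 PM, at/before 1:00 AM → Standard License not required.
§15.4 floor area 7,500 square feet > 6,000 square feet; provides lodging to guests; stores flammable materials → Annual Registration required.
§15.5 floor area 7,500 square feet < 13,600 square feet; stores flammable materials; does not provide massage or bodywork services → General Business Certificate not required.
§15.6 floor area 7,500 square feet < 15,500 square feet; provides lodging to guests → Large Premises Registration not required.
§15.7 floor area 7,500 square feet ≤ 17,600 square feet → Municipal Permit required.
§15.8 floor area 7,500 square feet > 2,700 square feet → Commercial Registration not required.
§15.9 closes 11:00 PM, after 10:00 PM → exempt from Annual Registration.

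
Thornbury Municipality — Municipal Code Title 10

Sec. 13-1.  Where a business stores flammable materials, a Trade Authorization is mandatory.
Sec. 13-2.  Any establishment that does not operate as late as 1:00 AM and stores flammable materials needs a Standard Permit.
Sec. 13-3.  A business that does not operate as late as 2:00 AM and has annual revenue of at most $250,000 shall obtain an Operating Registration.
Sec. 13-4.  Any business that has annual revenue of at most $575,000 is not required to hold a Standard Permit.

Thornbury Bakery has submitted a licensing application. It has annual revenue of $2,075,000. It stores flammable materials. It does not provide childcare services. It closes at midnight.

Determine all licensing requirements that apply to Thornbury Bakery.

Sec. 13-1. stores flammable materials → Trade Authorization required.
Sec. 13-2. closes midnight, at/before 1:00 AM; stores flammable materials → Standard Permit required.
Sec. 13-3. closes midnight, at/before 2:00 AM; revenue $2,075,000 > $250,000 → Operating Registration not required.
Sec. 13-4. revenue $2,075,000 > $575,000 → Standard Permit exemption does not apply.

Standard Permit, Trade Authorization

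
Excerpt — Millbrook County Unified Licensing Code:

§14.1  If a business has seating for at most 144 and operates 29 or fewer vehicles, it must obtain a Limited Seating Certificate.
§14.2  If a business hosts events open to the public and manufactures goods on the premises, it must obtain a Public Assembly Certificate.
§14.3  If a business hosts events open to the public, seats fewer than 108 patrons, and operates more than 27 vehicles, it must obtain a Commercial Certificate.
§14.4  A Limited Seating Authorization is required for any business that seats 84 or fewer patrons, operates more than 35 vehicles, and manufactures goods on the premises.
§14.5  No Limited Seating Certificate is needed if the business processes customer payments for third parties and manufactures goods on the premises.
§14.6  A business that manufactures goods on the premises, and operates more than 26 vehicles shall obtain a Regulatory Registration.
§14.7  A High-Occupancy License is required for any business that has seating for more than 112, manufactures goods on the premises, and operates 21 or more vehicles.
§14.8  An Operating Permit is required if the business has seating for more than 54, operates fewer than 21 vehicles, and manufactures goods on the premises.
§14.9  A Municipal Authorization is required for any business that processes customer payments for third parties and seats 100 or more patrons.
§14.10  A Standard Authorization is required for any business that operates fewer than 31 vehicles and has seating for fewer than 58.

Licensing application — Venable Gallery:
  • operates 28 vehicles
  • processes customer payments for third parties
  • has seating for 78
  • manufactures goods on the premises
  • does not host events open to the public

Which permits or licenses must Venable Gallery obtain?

Regulatory Registration

§14.1 seating 78 ≤ 144; vehicles 28 ≤ 29 → Limited Seating Certificate required.
§14.2 does not host events open to the public; manufactures goods on the premises → Public Assembly Certificate not required.
§14.3 does not host events open to the public; seating 78 < 108; vehicles 28 > 27 → Commercial Certificate not required.
§14.4 seating 78 ≤ 84; vehicles 28 ≤ 35; manufactures goods on the premises → Limited Seating Authorization not required.
§14.5 processes customer payments for third parties; manufactures goods on the premises → exempt from Limited Seating Certificate.
§14.6 manufactures goods on the premises; vehicles 28 > 26 → Regulatory Registration required.
§14.7 seating 78 ≤ 112; manufactures goods on the premises; vehicles 28 ≥ 21 → High-Occupancy License not required.
§14.8 seating 78 > 54; vehicles 28 ≥ 21; manufactures goods on the premises → Operating Permit not required.
§14.9 processes customer payments for third parties; seating 78 < 100 → Municipal Authorization not required.
§14.10 vehicles 28 < 31; seating 78 ≥ 58 → Standard Authorization not required.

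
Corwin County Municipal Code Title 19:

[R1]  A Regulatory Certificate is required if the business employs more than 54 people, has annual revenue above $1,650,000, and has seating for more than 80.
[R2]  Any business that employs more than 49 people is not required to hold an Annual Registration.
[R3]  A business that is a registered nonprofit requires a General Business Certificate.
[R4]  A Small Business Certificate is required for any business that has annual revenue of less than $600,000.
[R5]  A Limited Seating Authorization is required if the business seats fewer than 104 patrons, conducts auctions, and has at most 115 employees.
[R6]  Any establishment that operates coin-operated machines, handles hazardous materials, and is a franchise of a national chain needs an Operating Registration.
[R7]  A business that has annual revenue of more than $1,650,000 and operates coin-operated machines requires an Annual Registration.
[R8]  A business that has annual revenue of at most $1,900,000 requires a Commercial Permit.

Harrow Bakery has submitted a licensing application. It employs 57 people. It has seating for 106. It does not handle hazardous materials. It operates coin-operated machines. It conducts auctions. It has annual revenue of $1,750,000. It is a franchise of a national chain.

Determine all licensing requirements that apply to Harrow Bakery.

Commercial Permit, Regulatory Certificate

[R1] employees 57 > 54; revenue $1,750,000 > $1,650,000; seating 106 > 80 → Regulatory Certificate required.
[R2] employees 57 > 49 → exempt from Annual Registration.
[R3] is a franchise of a national chain (not: is a registered nonprofit) → General Business Certificate not required.
[R4] revenue $1,750,000 ≥ $600,000 → Small Business Certificate not required.
[R5] seating 106 ≥ 104; conducts auctions; employees 57 ≤ 115 → Limited Seating Authorization not required.
[R6] operates coin-operated machines; does not handle hazardous materials; is a franchise of a national chain → Operating Registration not required.
[R7] revenue $1,750,000 > $1,650,000; operates coin-operated machines → Annual Registration required.
[R8] revenue $1,750,000 ≤ $1,900,000 → Commercial Permit required.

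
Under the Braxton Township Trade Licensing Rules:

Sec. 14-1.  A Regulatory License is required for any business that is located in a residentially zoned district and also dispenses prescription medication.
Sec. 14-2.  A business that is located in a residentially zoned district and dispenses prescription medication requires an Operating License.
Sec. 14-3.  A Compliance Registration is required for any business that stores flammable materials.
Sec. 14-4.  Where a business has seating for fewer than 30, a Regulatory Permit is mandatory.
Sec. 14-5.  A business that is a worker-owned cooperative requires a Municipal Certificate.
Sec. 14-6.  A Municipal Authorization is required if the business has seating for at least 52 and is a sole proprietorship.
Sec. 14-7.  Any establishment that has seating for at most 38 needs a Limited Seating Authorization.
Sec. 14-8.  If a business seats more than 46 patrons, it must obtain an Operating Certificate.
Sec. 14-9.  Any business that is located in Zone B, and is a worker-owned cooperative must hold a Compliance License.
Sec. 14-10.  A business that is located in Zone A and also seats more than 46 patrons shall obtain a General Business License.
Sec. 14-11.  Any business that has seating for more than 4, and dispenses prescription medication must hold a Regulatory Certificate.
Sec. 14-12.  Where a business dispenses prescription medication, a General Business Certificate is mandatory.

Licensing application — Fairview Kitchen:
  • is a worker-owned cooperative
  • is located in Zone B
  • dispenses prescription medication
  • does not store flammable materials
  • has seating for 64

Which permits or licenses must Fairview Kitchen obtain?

Compliance License, General Business Certificate, Municipal Certificate, Operating Certificate, Regulatory Certificate

Sec. 14-1. is located in Zone B (not: is located in a residentially zoned district); dispenses prescription medication → Regulatory License not required.
Sec. 14-2. is located in Zone B (not: is located in a residentially zoned district); dispenses prescription medication → Operating License not required.
Sec. 14-3. does not store flammable materials → Compliance Registration not required.
Sec. 14-4. seating 64 ≥ 30 → Regulatory Permit not required.
Sec. 14-5. is a worker-owned cooperative → Municipal Certificate required.
Sec. 14-6. seating 64 ≥ 52; is a worker-owned cooperative (not: is a sole proprietorship) → Municipal Authorization not required.
Sec. 14-7. seating 64 > 38 → Limited Seating Authorization not required.
Sec. 14-8. seating 64 > 46 → Operating Certificate required.
Sec. 14-9. is located in Zone B; is a worker-owned cooperative → Compliance License required.
Sec. 14-10. is located in Zone B (not: is located in Zone A); seating 64 > 46 → General Business License not required.
Sec. 14-11. seating 64 > 4; dispenses prescription medication → Regulatory Certificate required.
Sec. 14-12. dispenses prescription medication → General Business Certificate required.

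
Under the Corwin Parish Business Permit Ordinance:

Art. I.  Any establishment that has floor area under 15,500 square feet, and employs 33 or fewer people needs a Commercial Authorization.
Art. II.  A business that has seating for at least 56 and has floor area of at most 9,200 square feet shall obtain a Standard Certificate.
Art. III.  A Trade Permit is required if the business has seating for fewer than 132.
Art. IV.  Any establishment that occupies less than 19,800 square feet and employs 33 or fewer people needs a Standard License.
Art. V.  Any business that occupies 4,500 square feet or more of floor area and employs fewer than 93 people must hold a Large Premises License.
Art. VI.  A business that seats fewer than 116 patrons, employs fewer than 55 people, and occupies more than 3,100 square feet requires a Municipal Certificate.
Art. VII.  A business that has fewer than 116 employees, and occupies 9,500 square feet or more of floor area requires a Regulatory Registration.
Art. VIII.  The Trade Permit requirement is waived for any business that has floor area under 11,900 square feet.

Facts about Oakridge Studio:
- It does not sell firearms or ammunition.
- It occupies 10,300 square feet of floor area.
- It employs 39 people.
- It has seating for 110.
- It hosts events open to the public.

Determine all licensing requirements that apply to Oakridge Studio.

Large Premises License, Municipal Certificate, Regulatory Registration

Art. I. floor area 10,300 square feet < 15,500 square feet; employees 39 > 33 → Commercial Authorization not required.
Art. II. seating 110 ≥ 56; floor area 10,300 square feet > 9,200 square feet → Standard Certificate not required.
Art. III. seating 110 < 132 → Trade Permit required.
Art. IV. floor area 10,300 square feet < 19,800 square feet; employees 39 > 33 → Standard License not required.
Art. V. floor area 10,300 square feet ≥ 4,500 square feet; employees 39 < 93 → Large Premises License required.
Art. VI. seating 110 < 116; employees 39 < 55; floor area 10,300 square feet > 3,100 square feet → Municipal Certificate required.
Art. VII. employees 39 < 116; floor area 10,300 square feet ≥ 9,500 square feet → Regulatory Registration required.
Art. VIII. floor area 10,300 square feet < 11,900 square feet → exempt from Trade Permit.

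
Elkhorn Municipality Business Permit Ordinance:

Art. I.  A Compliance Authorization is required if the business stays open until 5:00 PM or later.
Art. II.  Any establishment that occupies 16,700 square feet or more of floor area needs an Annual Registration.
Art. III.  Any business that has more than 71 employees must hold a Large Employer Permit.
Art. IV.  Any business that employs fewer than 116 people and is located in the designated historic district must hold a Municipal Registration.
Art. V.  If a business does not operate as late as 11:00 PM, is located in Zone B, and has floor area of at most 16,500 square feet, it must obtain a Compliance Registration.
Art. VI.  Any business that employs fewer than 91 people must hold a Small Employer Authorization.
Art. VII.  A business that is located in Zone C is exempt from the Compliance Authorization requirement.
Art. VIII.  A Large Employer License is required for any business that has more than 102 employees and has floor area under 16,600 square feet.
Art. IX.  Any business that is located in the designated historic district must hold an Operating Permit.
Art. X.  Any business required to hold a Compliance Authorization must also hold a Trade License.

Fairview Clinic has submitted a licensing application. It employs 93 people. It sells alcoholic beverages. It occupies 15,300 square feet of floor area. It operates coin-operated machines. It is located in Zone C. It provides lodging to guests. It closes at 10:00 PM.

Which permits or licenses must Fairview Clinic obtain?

Large Employer Permit

Art. I. closes 10:00 PM, after 5:00 PM → Compliance Authorization required.
Art. II. floor area 15,300 square feet < 16,700 square feet → Annual Registration not required.
Art. III. employees 93 > 71 → Large Employer Permit required.
Art. IV. employees 93 < 116; is located in Zone C (not: is located in the designated historic district) → Municipal Registration not required.
Art. V. closes 10:00 PM, at/before 11:00 PM; is located in Zone C (not: is located in Zone B); floor area 15,300 square feet ≤ 16,500 square feet → Compliance Registration not required.
Art. VI. employees 93 ≥ 91 → Small Employer Authorization not required.
Art. VII. is located in Zone C → exempt from Compliance Authorization.
Art. VIII. employees 93 ≤ 102; floor area 15,300 square feet < 16,600 square feet → Large Employer License not required.
Art. IX. is located in Zone C (not: is located in the designated historic district) → Operating Permit not required.
Art. X. Compliance Authorization is not required → no effect.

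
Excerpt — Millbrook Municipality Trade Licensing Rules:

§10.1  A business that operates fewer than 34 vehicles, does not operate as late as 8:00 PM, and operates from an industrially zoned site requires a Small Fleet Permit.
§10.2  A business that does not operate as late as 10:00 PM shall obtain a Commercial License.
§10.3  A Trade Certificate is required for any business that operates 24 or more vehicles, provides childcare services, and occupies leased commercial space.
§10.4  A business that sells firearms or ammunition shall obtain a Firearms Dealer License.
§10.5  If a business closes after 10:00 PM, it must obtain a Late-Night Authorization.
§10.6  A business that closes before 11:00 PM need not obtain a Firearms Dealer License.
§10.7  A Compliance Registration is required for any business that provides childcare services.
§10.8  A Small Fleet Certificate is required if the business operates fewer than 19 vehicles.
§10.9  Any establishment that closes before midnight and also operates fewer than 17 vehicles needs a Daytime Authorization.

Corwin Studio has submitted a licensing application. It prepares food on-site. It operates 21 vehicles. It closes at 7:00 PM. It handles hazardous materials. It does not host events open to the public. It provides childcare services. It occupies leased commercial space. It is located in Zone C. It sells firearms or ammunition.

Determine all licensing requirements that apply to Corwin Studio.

Commercial License, Compliance Registration

§10.1 vehicles 21 < 34; closes 7:00 PM, at/before 8:00 PM; occupies leased commercial space (not: operates from an industrially zoned site) → Small Fleet Permit not required.
§10.2 closes 7:00 PM, at/before 10:00 PM → Commercial License required.
§10.3 vehicles 21 < 24; provides childcare services; occupies leased commercial space → Trade Certificate not required.
§10.4 sells firearms or ammunition → Firearms Dealer License required.
§10.5 closes 7:00 PM, at/before 10:00 PM → Late-Night Authorization not required.
§10.6 closes 7:00 PM, at/before 11:00 PM → exempt from Firearms Dealer License.
§10.7 provides childcare services → Compliance Registration required.
§10.8 vehicles 21 ≥ 19 → Small Fleet Certificate not required.
§10.9 closes 7:00 PM, at/before midnight; vehicles 21 ≥ 17 → Daytime Authorization not required.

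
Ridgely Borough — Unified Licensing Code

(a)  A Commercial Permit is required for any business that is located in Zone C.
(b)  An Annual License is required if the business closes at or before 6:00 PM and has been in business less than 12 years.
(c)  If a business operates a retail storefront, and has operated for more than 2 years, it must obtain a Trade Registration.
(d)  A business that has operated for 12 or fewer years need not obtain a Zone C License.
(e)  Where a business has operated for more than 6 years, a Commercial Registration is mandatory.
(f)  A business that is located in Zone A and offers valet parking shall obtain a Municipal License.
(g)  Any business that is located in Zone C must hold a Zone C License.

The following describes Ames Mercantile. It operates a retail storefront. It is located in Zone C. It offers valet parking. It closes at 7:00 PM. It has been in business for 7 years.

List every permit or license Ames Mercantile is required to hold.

Commercial Permit, Commercial Registration, Trade Registration

(a) is located in Zone C → Commercial Permit required.
(b) closes 7:00 PM, after 6:00 PM; years in business 7 < 12 → Annual License not required.
(c) operates a retail storefront; years in business 7 > 2 → Trade Registration required.
(d) years in business 7 ≤ 12 → exempt from Zone C License.
(e) years in business 7 > 6 → Commercial Registration required.
(f) is located in Zone C (not: is located in Zone A); offers valet parking → Municipal License not required.
(g) is located in Zone C → Zone C License required.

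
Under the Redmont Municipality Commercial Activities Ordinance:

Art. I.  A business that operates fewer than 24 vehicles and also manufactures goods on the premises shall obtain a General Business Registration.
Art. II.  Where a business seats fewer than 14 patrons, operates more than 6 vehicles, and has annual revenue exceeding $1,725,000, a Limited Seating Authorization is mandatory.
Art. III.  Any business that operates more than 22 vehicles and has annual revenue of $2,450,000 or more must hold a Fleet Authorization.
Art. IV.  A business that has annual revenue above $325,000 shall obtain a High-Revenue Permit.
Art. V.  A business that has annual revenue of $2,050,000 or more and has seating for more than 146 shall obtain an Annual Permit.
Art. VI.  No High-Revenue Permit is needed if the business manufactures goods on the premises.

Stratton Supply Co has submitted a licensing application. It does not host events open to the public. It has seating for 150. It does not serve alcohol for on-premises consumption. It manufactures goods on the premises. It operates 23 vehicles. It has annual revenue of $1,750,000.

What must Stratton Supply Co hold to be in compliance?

General Business Registration

Art. I. vehicles 23 < 24; manufactures goods on the premises → General Business Registration required.
Art. II. seating 150 ≥ 14; vehicles 23 > 6; revenue $1,750,000 > $1,725,000 → Limited Seating Authorization not required.
Art. III. vehicles 23 > 22; revenue $1,750,000 < $2,450,000 → Fleet Authorization not required.
Art. IV. revenue $1,750,000 > $325,000 → High-Revenue Permit required.
Art. V. revenue $1,750,000 < $2,050,000; seating 150 > 146 → Annual Permit not required.
Art. VI. manufactures goods on the premises → exempt from High-Revenue Permit.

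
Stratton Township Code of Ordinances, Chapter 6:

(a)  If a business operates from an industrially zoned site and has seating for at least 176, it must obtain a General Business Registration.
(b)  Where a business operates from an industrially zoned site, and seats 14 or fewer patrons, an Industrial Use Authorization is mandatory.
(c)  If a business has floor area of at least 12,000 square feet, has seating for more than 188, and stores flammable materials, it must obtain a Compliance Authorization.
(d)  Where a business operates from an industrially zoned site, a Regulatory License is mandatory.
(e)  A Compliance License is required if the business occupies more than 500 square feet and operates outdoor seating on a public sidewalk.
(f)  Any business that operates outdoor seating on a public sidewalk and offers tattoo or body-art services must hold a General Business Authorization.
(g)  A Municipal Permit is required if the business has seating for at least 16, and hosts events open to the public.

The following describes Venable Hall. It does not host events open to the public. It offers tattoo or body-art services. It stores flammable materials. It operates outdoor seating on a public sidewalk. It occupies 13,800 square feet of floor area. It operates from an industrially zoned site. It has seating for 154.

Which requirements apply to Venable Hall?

Compliance License, General Business Authorization, Regulatory License

(a) operates from an industrially zoned site; seating 154 < 176 → General Business Registration not required.
(b) operates from an industrially zoned site; seating 154 > 14 → Industrial Use Authorization not required.
(c) floor area 13,800 square feet ≥ 12,000 square feet; seating 154 ≤ 188; stores flammable materials → Compliance Authorization not required.
(d) operates from an industrially zoned site → Regulatory License required.
(e) floor area 13,800 square feet > 500 square feet; operates outdoor seating on a public sidewalk → Compliance License required.
(f) operates outdoor seating on a public sidewalk; offers tattoo or body-art services → General Business Authorization required.
(g) seating 154 ≥ 16; does not host events open to the public → Municipal Permit not required.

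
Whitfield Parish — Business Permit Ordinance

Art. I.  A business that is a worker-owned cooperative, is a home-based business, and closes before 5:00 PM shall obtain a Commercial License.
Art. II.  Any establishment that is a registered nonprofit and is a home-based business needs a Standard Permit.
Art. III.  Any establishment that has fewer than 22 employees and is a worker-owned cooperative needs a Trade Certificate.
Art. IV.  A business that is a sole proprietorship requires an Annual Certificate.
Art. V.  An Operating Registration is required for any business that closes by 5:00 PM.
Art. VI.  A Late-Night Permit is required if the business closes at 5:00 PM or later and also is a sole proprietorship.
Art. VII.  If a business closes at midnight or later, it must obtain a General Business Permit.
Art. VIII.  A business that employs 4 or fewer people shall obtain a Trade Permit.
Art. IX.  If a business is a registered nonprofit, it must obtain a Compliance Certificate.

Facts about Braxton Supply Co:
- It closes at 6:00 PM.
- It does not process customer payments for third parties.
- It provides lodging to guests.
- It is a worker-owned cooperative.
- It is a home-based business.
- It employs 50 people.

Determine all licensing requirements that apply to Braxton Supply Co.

Art. I. is a worker-owned cooperative; is a home-based business; closes 6:00 PM, after 5:00 PM → Commercial License not required.
Art. II. is a worker-owned cooperative (not: is a registered nonprofit); is a home-based business → Standard Permit not required.
Art. III. employees 50 ≥ 22; is a worker-owned cooperative → Trade Certificate not required.
Art. IV. is a worker-owned cooperative (not: is a sole proprietorship) → Annual Certificate not required.
Art. V. closes 6:00 PM, after 5:00 PM → Operating Registration not required.
Art. VI. closes 6:00 PM, after 5:00 PM; is a worker-owned cooperative (not: is a sole proprietorship) → Late-Night Permit not required.
Art. VII. closes 6:00 PM, at/before midnight → General Business Permit not required.
Art. VIII. employees 50 > 4 → Trade Permit not required.
Art. IX. is a worker-owned cooperative (not: is a registered nonprofit) → Compliance Certificate not required.

None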